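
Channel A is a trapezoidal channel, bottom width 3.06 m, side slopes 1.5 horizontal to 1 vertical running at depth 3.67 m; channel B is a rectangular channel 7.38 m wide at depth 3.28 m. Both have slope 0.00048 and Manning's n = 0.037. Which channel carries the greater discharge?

channel A

Channel A: With bottom width b = 3.06 m and side slope z = 1.5: A = (b + zy)y = (3.06 + 1.5×3.67)×3.67 = 31.43 m²; P = b + 2y√(1+z²) = 3.06 + 2×3.67×1.803 = 16.29 m. Hydraulic radius R = A/P = 31.43/16.29 = 1.929 m. Q_A = (1/0.037)·31.43·1.929^(2/3)·√0.00048 = 28.85 m³/s.
Channel B: Flow area A = b·y = 7.38 × 3.28 = 24.21 m². Wetted perimeter P = b + 2y = 7.38 + 2×3.28 = 13.94 m. Hydraulic radius R = A/P = 24.21/13.94 = 1.736 m. Q_B = (1/0.037)·24.21·1.736^(2/3)·√0.00048 = 20.71 m³/s.
Q_A = 28.85 m³/s vs Q_B = 20.71 m³/s, so channel A carries more.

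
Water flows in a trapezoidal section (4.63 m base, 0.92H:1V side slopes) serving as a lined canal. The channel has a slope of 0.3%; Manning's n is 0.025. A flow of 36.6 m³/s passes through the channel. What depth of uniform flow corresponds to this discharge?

Manning's equation rearranged: A R^(2/3) = nQ / (1·√S) = 0.025 × 36.6 / (√0.003) = 16.71.
At y = 1.66 m: A R^(2/3) = 11.01 — short.
At y = 2.1 m: A R^(2/3) = 16.69 — matches.

y_n = 2.1 m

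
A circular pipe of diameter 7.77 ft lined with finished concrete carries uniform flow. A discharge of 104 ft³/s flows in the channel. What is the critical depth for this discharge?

At critical depth, Q² T / (g A³) = 1, i.e. A³/T = Q²/g = 104²/32.2 = 335.9.
Try y = 2.03 ft: A³/T = 140.5 — short.
Try y = 2.54 ft: A³/T = 335.3 — matches.

y_c = 2.54 ft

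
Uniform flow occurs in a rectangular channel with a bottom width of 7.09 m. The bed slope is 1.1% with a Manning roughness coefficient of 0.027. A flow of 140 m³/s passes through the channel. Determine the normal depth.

y_n = 3.49 m

Manning's equation rearranged: A R^(2/3) = nQ / (1·√S) = 0.027 × 140 / (√0.011) = 36.04.
Trying y = 4.41 m: A R^(2/3) = 49.06 — over.
Trying y = 2.72 m: A R^(2/3) = 25.71 — short.
Trying y = 3.49 m: A R^(2/3) = 36.05 — close enough.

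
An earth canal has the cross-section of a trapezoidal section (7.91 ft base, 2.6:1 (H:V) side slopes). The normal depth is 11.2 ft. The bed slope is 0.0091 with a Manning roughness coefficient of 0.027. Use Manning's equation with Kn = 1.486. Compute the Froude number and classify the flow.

With bottom width b = 7.91 ft and side slope z = 2.6: A = (b + zy)y = (7.91 + 2.6×11.2)×11.2 = 414.7 ft²; P = b + 2y√(1+z²) = 7.91 + 2×11.2×2.786 = 70.31 ft.
Hydraulic radius R = A/P = 414.7/70.31 = 5.899 ft.
V = (1.486/n) R^(2/3) √S = (1.486/0.027) × 5.899^(2/3) × √0.0091 = 17.14 ft/s. Hydraulic depth D_h = A/T = 414.7/66.15 = 6.27 ft.
Froude number Fr = V/√(g·D_h) = 17.14/√(32.2×6.27) = 1.21, which is greater than 1, so the flow is supercritical.

supercritical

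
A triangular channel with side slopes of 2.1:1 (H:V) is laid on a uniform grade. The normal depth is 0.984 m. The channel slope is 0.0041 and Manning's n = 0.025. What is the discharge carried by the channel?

For a triangular section with side slope z = 2.1: A = zy² = 2.1×0.984² = 2.033 m²; P = 2y√(1+z²) = 2×0.984×2.326 = 4.577 m.
Hydraulic radius R = A/P = 2.033/4.577 = 0.4442 m.
Manning's equation: Q = (1/n) A R^(2/3) S^(1/2) = (1/0.025) × 2.033 × 0.4442^(2/3) × 0.0041^(1/2) = 3.03 m³/s.

Q = 3.03 m³/s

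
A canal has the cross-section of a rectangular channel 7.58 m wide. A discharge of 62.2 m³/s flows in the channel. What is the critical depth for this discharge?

y_c = 1.9 m

For a rectangular channel, critical depth y_c = (q²/g)^(1/3) where q = Q/b = 62.2/7.58 = 8.206 m²/s.
So y_c = (8.206²/9.81)^(1/3) = 1.9 m.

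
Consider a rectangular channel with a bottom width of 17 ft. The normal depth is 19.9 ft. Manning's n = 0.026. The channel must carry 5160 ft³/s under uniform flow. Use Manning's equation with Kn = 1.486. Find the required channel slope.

Flow area A = b·y = 17 × 19.9 = 338.3 ft². Wetted perimeter P = b + 2y = 17 + 2×19.9 = 56.8 ft.
Hydraulic radius R = A/P = 338.3/56.8 = 5.956 ft.
From Manning's equation, S = [nQ / (1.486 A R^(2/3))]² = [0.026 × 5160 / (1.486 × 338.3 × 5.956^(2/3))]² = 0.0066.

S = 0.0066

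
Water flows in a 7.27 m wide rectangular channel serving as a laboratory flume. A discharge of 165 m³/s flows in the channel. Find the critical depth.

y_c = 3.74 m

For a rectangular channel, critical depth y_c = (q²/g)^(1/3) where q = Q/b = 165/7.27 = 22.7 m²/s.
So y_c = (22.7²/9.81)^(1/3) = 3.74 m.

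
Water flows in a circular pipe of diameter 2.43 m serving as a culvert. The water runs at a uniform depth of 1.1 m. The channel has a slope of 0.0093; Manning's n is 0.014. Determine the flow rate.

For a circular section of diameter D = 2.43 m at depth y = 1.1 m, the central angle is θ = 2 arccos(1 − 2y/D) = 2.952 rad. Then A = (D²/8)(θ − sin θ) = 2.04 m² and P = Dθ/2 = 3.587 m.
Hydraulic radius R = A/P = 2.04/3.587 = 0.5687 m.
Manning's equation: Q = (1/n) A R^(2/3) S^(1/2) = (1/0.014) × 2.04 × 0.5687^(2/3) × 0.0093^(1/2) = 9.65 m³/s.

Q = 9.65 m³/s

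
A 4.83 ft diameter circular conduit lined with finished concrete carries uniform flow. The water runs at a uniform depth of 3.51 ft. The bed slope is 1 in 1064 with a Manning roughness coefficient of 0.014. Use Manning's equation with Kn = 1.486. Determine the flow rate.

Q = 59.4 ft³/s

For a circular section of diameter D = 4.83 ft at depth y = 3.51 ft, the central angle is θ = 2 arccos(1 − 2y/D) = 4.083 rad. Then A = (D²/8)(θ − sin θ) = 14.26 ft² and P = Dθ/2 = 9.86 ft.
Hydraulic radius R = A/P = 14.26/9.86 = 1.447 ft.
Manning's equation: Q = (1.486/n) A R^(2/3) S^(1/2) = (1.486/0.014) × 14.26 × 1.447^(2/3) × 0.0009398^(1/2) = 59.4 ft³/s.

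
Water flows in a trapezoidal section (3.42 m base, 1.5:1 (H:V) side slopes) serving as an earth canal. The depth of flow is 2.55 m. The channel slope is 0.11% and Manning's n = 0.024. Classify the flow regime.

subcritical

With bottom width b = 3.42 m and side slope z = 1.5: A = (b + zy)y = (3.42 + 1.5×2.55)×2.55 = 18.47 m²; P = b + 2y√(1+z²) = 3.42 + 2×2.55×1.803 = 12.61 m.
Hydraulic radius R = A/P = 18.47/12.61 = 1.465 m.
V = (1/n) R^(2/3) √S = (1/0.024) × 1.465^(2/3) × √0.0011 = 1.782 m/s. Hydraulic depth D_h = A/T = 18.47/11.07 = 1.669 m.
Froude number Fr = V/√(g·D_h) = 1.782/√(9.81×1.669) = 0.44, which is less than 1, so the flow is subcritical.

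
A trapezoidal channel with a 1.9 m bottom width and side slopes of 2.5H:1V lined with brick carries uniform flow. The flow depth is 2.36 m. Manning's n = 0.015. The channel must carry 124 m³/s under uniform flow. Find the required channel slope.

S = 0.0075

With bottom width b = 1.9 m and side slope z = 2.5: A = (b + zy)y = (1.9 + 2.5×2.36)×2.36 = 18.41 m²; P = b + 2y√(1+z²) = 1.9 + 2×2.36×2.693 = 14.61 m.
Hydraulic radius R = A/P = 18.41/14.61 = 1.26 m.
From Manning's equation, S = [nQ / (1 A R^(2/3))]² = [0.015 × 124 / (1 × 18.41 × 1.26^(2/3))]² = 0.0075.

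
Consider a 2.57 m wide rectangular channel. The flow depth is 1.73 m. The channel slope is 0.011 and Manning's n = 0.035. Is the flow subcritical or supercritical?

subcritical

Flow area A = b·y = 2.57 × 1.73 = 4.446 m². Wetted perimeter P = b + 2y = 2.57 + 2×1.73 = 6.03 m.
Hydraulic radius R = A/P = 4.446/6.03 = 0.7373 m.
V = (1/n) R^(2/3) √S = (1/0.035) × 0.7373^(2/3) × √0.011 = 2.446 m/s. Hydraulic depth D_h = A/T = 4.446/2.57 = 1.73 m.
Froude number Fr = V/√(g·D_h) = 2.446/√(9.81×1.73) = 0.594, which is less than 1, so the flow is subcritical.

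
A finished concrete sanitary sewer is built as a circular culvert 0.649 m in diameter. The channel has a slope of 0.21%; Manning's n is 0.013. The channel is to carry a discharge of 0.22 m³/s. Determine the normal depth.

y_n = 0.375 m

Manning's equation rearranged: A R^(2/3) = nQ / (1·√S) = 0.013 × 0.22 / (√0.0021) = 0.06241.
Try y = 0.41 m: A R^(2/3) = 0.07143 — too large.
Try y = 0.318 m: A R^(2/3) = 0.04754 — too small.
Try y = 0.375 m: A R^(2/3) = 0.06236 — close enough.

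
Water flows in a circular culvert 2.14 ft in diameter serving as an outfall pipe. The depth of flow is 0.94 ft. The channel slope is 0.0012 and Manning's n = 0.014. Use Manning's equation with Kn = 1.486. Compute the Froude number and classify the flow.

For a circular section of diameter D = 2.14 ft at depth y = 0.94 ft, the central angle is θ = 2 arccos(1 − 2y/D) = 2.898 rad. Then A = (D²/8)(θ − sin θ) = 1.521 ft² and P = Dθ/2 = 3.101 ft.
Hydraulic radius R = A/P = 1.521/3.101 = 0.4905 ft.
V = (1.486/n) R^(2/3) √S = (1.486/0.014) × 0.4905^(2/3) × √0.0012 = 2.287 ft/s. Hydraulic depth D_h = A/T = 1.521/2.124 = 0.716 ft.
Froude number Fr = V/√(g·D_h) = 2.287/√(32.2×0.716) = 0.476, which is less than 1, so the flow is subcritical.

subcritical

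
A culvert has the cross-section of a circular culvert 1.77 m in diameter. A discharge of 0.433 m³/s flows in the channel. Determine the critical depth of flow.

y_c = 0.315 m

At critical depth, Q² T / (g A³) = 1, i.e. A³/T = Q²/g = 0.433²/9.81 = 0.01911.
Trying y = 0.258 m: A³/T = 0.008761 — too small.
Trying y = 0.355 m: A³/T = 0.0307 — too large.
Trying y = 0.315 m: A³/T = 0.01921 — close enough.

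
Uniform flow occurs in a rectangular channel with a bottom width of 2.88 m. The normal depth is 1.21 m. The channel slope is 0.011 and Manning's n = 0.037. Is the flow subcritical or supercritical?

subcritical

Flow area A = b·y = 2.88 × 1.21 = 3.485 m². Wetted perimeter P = b + 2y = 2.88 + 2×1.21 = 5.3 m.
Hydraulic radius R = A/P = 3.485/5.3 = 0.6575 m.
V = (1/n) R^(2/3) √S = (1/0.037) × 0.6575^(2/3) × √0.011 = 2.143 m/s. Hydraulic depth D_h = A/T = 3.485/2.88 = 1.21 m.
Froude number Fr = V/√(g·D_h) = 2.143/√(9.81×1.21) = 0.622, which is less than 1, so the flow is subcritical.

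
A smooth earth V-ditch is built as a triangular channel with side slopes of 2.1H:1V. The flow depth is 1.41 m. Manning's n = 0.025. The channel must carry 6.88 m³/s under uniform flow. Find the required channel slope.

S = 0.0031

For a triangular section with side slope z = 2.1: A = zy² = 2.1×1.41² = 4.175 m²; P = 2y√(1+z²) = 2×1.41×2.326 = 6.559 m.
Hydraulic radius R = A/P = 4.175/6.559 = 0.6365 m.
From Manning's equation, S = [nQ / (1 A R^(2/3))]² = [0.025 × 6.88 / (1 × 4.175 × 0.6365^(2/3))]² = 0.0031.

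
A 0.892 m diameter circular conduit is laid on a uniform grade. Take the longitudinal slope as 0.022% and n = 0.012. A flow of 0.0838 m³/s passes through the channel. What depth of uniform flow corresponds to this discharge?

y_n = 0.332 m

Manning's equation rearranged: A R^(2/3) = nQ / (1·√S) = 0.012 × 0.0838 / (√0.00022) = 0.0678.
Try y = 0.293 m: A R^(2/3) = 0.05357 — low.
Try y = 0.379 m: A R^(2/3) = 0.0864 — high.
Try y = 0.332 m: A R^(2/3) = 0.0678 — close enough.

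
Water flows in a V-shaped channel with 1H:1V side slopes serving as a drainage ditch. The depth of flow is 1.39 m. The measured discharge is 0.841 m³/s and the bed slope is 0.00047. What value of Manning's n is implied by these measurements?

For a triangular section with side slope z = 1: A = zy² = 1×1.39² = 1.932 m²; P = 2y√(1+z²) = 2×1.39×1.414 = 3.932 m.
Hydraulic radius R = A/P = 1.932/3.932 = 0.4914 m.
Rearranging Manning's equation: n = (1/Q) A R^(2/3) S^(1/2) = (1/0.841) × 1.932 × 0.4914^(2/3) × √0.00047 = 0.031.

n = 0.031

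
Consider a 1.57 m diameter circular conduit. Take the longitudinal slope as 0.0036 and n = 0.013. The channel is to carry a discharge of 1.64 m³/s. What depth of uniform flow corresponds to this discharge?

y_n = 0.633 m

Manning's equation rearranged: A R^(2/3) = nQ / (1·√S) = 0.013 × 1.64 / (√0.0036) = 0.3553.
At y = 0.695 m: A R^(2/3) = 0.4199 — over.
At y = 0.633 m: A R^(2/3) = 0.3548 — close enough.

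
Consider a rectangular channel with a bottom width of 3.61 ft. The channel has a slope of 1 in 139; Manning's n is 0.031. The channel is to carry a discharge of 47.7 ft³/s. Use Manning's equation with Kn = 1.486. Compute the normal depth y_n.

y_n = 3 ft

Manning's equation rearranged: A R^(2/3) = nQ / (1.486·√S) = 0.031 × 47.7 / (1.486 × √0.007194) = 11.73.
At y = 2.08 ft: A R^(2/3) = 7.34 — too small.
At y = 3.56 ft: A R^(2/3) = 14.49 — too large.
At y = 3 ft: A R^(2/3) = 11.73 — matches.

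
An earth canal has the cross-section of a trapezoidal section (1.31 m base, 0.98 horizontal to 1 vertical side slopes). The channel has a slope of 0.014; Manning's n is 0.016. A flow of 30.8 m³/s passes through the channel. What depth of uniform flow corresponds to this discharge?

y_n = 1.64 m

Manning's equation rearranged: A R^(2/3) = nQ / (1·√S) = 0.016 × 30.8 / (√0.014) = 4.165.
Trying y = 2.03 m: A R^(2/3) = 6.507 — over.
Trying y = 1.13 m: A R^(2/3) = 1.966 — short.
Trying y = 1.64 m: A R^(2/3) = 4.159 — close enough.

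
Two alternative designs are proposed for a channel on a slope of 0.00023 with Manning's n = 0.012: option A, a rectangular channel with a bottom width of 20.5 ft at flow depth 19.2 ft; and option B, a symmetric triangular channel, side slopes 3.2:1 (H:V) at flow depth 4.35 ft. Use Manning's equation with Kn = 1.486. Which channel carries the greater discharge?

channel A

Channel A: Flow area A = b·y = 20.5 × 19.2 = 393.6 ft². Wetted perimeter P = b + 2y = 20.5 + 2×19.2 = 58.9 ft. Hydraulic radius R = A/P = 393.6/58.9 = 6.683 ft. Q_A = (1.486/0.012)·393.6·6.683^(2/3)·√0.00023 = 2623 ft³/s.
Channel B: For a triangular section with side slope z = 3.2: A = zy² = 3.2×4.35² = 60.55 ft²; P = 2y√(1+z²) = 2×4.35×3.353 = 29.17 ft. Hydraulic radius R = A/P = 60.55/29.17 = 2.076 ft. Q_B = (1.486/0.012)·60.55·2.076^(2/3)·√0.00023 = 185.1 ft³/s.
Q_A = 2623 ft³/s vs Q_B = 185.1 ft³/s, so channel A carries more.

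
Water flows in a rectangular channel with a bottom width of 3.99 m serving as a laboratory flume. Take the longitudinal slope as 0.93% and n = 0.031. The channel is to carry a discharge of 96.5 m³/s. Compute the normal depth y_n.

y_n = 5.95 m

Manning's equation rearranged: A R^(2/3) = nQ / (1·√S) = 0.031 × 96.5 / (√0.0093) = 31.02.
Try y = 7.14 m: A R^(2/3) = 38.31 — high.
Try y = 4.77 m: A R^(2/3) = 23.89 — low.
Try y = 5.95 m: A R^(2/3) = 31.03 — ≈ 31.02.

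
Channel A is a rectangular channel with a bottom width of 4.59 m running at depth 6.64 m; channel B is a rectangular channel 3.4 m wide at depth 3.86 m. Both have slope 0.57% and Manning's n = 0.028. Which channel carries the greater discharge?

Channel A: Flow area A = b·y = 4.59 × 6.64 = 30.48 m². Wetted perimeter P = b + 2y = 4.59 + 2×6.64 = 17.87 m. Hydraulic radius R = A/P = 30.48/17.87 = 1.706 m. Q_A = (1/0.028)·30.48·1.706^(2/3)·√0.0057 = 117.3 m³/s.
Channel B: Flow area A = b·y = 3.4 × 3.86 = 13.12 m². Wetted perimeter P = b + 2y = 3.4 + 2×3.86 = 11.12 m. Hydraulic radius R = A/P = 13.12/11.12 = 1.18 m. Q_B = (1/0.028)·13.12·1.18^(2/3)·√0.0057 = 39.52 m³/s.
Q_A = 117.3 m³/s vs Q_B = 39.52 m³/s, so channel A carries more.

channel A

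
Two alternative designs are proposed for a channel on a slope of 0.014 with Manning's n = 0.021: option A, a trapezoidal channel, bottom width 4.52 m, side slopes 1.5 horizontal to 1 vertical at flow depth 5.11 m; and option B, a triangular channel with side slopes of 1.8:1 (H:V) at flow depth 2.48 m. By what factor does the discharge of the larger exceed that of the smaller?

10.4

Channel A: With bottom width b = 4.52 m and side slope z = 1.5: A = (b + zy)y = (4.52 + 1.5×5.11)×5.11 = 62.27 m²; P = b + 2y√(1+z²) = 4.52 + 2×5.11×1.803 = 22.94 m. Hydraulic radius R = A/P = 62.27/22.94 = 2.714 m. Q_A = (1/0.021)·62.27·2.714^(2/3)·√0.014 = 682.6 m³/s.
Channel B: For a triangular section with side slope z = 1.8: A = zy² = 1.8×2.48² = 11.07 m²; P = 2y√(1+z²) = 2×2.48×2.059 = 10.21 m. Hydraulic radius R = A/P = 11.07/10.21 = 1.084 m. Q_B = (1/0.021)·11.07·1.084^(2/3)·√0.014 = 65.82 m³/s.
The larger discharge is 682.6 m³/s and the smaller is 65.82 m³/s; the ratio is 10.4.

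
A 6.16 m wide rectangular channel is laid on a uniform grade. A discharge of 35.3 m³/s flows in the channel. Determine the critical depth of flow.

For a rectangular channel, critical depth y_c = (q²/g)^(1/3) where q = Q/b = 35.3/6.16 = 5.731 m²/s.
So y_c = (5.731²/9.81)^(1/3) = 1.5 m.

y_c = 1.5 m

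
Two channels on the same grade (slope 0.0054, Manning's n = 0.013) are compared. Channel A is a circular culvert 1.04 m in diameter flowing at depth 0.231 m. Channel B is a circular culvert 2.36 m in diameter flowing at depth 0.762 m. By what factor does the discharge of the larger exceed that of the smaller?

Channel A: For a circular section of diameter D = 1.04 m at depth y = 0.231 m, the central angle is θ = 2 arccos(1 − 2y/D) = 1.963 rad. Then A = (D²/8)(θ − sin θ) = 0.1405 m² and P = Dθ/2 = 1.021 m. Hydraulic radius R = A/P = 0.1405/1.021 = 0.1376 m. Q_A = (1/0.013)·0.1405·0.1376^(2/3)·√0.0054 = 0.2116 m³/s.
Channel B: For a circular section of diameter D = 2.36 m at depth y = 0.762 m, the central angle is θ = 2 arccos(1 − 2y/D) = 2.417 rad. Then A = (D²/8)(θ − sin θ) = 1.222 m² and P = Dθ/2 = 2.853 m. Hydraulic radius R = A/P = 1.222/2.853 = 0.4283 m. Q_B = (1/0.013)·1.222·0.4283^(2/3)·√0.0054 = 3.924 m³/s.
The larger discharge is 3.924 m³/s and the smaller is 0.2116 m³/s; the ratio is 18.5.

18.5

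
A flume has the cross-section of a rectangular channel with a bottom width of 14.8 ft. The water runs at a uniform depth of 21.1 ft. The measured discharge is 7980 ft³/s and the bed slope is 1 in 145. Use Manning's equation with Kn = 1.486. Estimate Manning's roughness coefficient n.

Flow area A = b·y = 14.8 × 21.1 = 312.3 ft². Wetted perimeter P = b + 2y = 14.8 + 2×21.1 = 57 ft.
Hydraulic radius R = A/P = 312.3/57 = 5.479 ft.
Rearranging Manning's equation: n = (1.486/Q) A R^(2/3) S^(1/2) = (1.486/7980) × 312.3 × 5.479^(2/3) × √0.006897 = 0.015.

n = 0.015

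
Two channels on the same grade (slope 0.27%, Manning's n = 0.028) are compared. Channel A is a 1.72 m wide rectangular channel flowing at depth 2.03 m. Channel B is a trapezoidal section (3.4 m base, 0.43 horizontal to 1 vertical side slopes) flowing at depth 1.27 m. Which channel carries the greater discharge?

channel B

Channel A: Flow area A = b·y = 1.72 × 2.03 = 3.492 m². Wetted perimeter P = b + 2y = 1.72 + 2×2.03 = 5.78 m. Hydraulic radius R = A/P = 3.492/5.78 = 0.6041 m. Q_A = (1/0.028)·3.492·0.6041^(2/3)·√0.0027 = 4.63 m³/s.
Channel B: With bottom width b = 3.4 m and side slope z = 0.43: A = (b + zy)y = (3.4 + 0.43×1.27)×1.27 = 5.012 m²; P = b + 2y√(1+z²) = 3.4 + 2×1.27×1.089 = 6.165 m. Hydraulic radius R = A/P = 5.012/6.165 = 0.8129 m. Q_B = (1/0.028)·5.012·0.8129^(2/3)·√0.0027 = 8.101 m³/s.
Q_A = 4.63 m³/s vs Q_B = 8.101 m³/s, so channel B carries more.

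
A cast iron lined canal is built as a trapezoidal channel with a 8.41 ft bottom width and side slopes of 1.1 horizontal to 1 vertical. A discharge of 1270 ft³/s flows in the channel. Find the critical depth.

At critical depth, Q² T / (g A³) = 1, i.e. A³/T = Q²/g = 1270²/32.2 = 50090.
Trying y = 4.7 ft: A³/T = 13870 — too small.
Trying y = 7.4 ft: A³/T = 74400 — too large.
Trying y = 6.67 ft: A³/T = 50190 — matches.

y_c = 6.67 ft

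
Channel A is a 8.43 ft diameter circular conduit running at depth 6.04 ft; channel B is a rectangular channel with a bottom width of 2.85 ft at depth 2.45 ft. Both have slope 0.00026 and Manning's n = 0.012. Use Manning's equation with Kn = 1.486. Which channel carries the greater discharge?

channel A

Channel A: For a circular section of diameter D = 8.43 ft at depth y = 6.04 ft, the central angle is θ = 2 arccos(1 − 2y/D) = 4.037 rad. Then A = (D²/8)(θ − sin θ) = 42.8 ft² and P = Dθ/2 = 17.02 ft. Hydraulic radius R = A/P = 42.8/17.02 = 2.515 ft. Q_A = (1.486/0.012)·42.8·2.515^(2/3)·√0.00026 = 158 ft³/s.
Channel B: Flow area A = b·y = 2.85 × 2.45 = 6.983 ft². Wetted perimeter P = b + 2y = 2.85 + 2×2.45 = 7.75 ft. Hydraulic radius R = A/P = 6.983/7.75 = 0.901 ft. Q_B = (1.486/0.012)·6.983·0.901^(2/3)·√0.00026 = 13.01 ft³/s.
Q_A = 158 ft³/s vs Q_B = 13.01 ft³/s, so channel A carries more.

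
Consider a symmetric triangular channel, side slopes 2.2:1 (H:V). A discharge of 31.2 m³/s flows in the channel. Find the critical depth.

y_c = 2.1 m

At critical depth, Q² T / (g A³) = 1, i.e. A³/T = Q²/g = 31.2²/9.81 = 99.23.
At y = 2.29 m: A³/T = 152.4 — high.
At y = 2.1 m: A³/T = 98.84 — ≈ 99.23.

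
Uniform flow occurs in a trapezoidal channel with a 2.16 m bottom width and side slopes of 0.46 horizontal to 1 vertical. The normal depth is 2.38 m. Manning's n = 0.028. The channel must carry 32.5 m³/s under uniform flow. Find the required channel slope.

With bottom width b = 2.16 m and side slope z = 0.46: A = (b + zy)y = (2.16 + 0.46×2.38)×2.38 = 7.746 m²; P = b + 2y√(1+z²) = 2.16 + 2×2.38×1.101 = 7.399 m.
Hydraulic radius R = A/P = 7.746/7.399 = 1.047 m.
From Manning's equation, S = [nQ / (1 A R^(2/3))]² = [0.028 × 32.5 / (1 × 7.746 × 1.047^(2/3))]² = 0.013.

S = 0.013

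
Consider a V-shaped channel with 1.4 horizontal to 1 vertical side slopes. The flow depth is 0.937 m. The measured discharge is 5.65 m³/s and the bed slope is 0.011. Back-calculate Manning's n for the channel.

n = 0.012

For a triangular section with side slope z = 1.4: A = zy² = 1.4×0.937² = 1.229 m²; P = 2y√(1+z²) = 2×0.937×1.72 = 3.224 m.
Hydraulic radius R = A/P = 1.229/3.224 = 0.3812 m.
Rearranging Manning's equation: n = (1/Q) A R^(2/3) S^(1/2) = (1/5.65) × 1.229 × 0.3812^(2/3) × √0.011 = 0.012.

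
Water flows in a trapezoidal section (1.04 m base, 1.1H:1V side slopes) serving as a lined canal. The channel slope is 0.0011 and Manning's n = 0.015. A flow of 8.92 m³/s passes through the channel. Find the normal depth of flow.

y_n = 1.65 m

Manning's equation rearranged: A R^(2/3) = nQ / (1·√S) = 0.015 × 8.92 / (√0.0011) = 4.034.
Try y = 1.46 m: A R^(2/3) = 3.097 — short.
Try y = 2.11 m: A R^(2/3) = 6.948 — over.
Try y = 1.65 m: A R^(2/3) = 4.033 — matches.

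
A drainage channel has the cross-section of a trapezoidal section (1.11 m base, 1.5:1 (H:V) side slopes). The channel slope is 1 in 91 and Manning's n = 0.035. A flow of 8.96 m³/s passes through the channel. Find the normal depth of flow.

Manning's equation rearranged: A R^(2/3) = nQ / (1·√S) = 0.035 × 8.96 / (√0.01099) = 2.992.
At y = 1.14 m: A R^(2/3) = 2.327 — too small.
At y = 1.48 m: A R^(2/3) = 4.121 — too large.
At y = 1.28 m: A R^(2/3) = 2.992 — matches.

y_n = 1.28 m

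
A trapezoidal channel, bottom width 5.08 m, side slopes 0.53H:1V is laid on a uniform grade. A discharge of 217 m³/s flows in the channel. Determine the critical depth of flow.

y_c = 4.79 m

At critical depth, Q² T / (g A³) = 1, i.e. A³/T = Q²/g = 217²/9.81 = 4800.
Try y = 4.22 m: A³/T = 3081 — short.
Try y = 4.79 m: A³/T = 4785 — close enough.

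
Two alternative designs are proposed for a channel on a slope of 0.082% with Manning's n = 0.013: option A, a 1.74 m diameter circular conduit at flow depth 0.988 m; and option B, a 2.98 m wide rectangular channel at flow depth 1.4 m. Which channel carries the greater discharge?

Channel A: For a circular section of diameter D = 1.74 m at depth y = 0.988 m, the central angle is θ = 2 arccos(1 − 2y/D) = 3.414 rad. Then A = (D²/8)(θ − sin θ) = 1.394 m² and P = Dθ/2 = 2.97 m. Hydraulic radius R = A/P = 1.394/2.97 = 0.4692 m. Q_A = (1/0.013)·1.394·0.4692^(2/3)·√0.00082 = 1.854 m³/s.
Channel B: Flow area A = b·y = 2.98 × 1.4 = 4.172 m². Wetted perimeter P = b + 2y = 2.98 + 2×1.4 = 5.78 m. Hydraulic radius R = A/P = 4.172/5.78 = 0.7218 m. Q_B = (1/0.013)·4.172·0.7218^(2/3)·√0.00082 = 7.395 m³/s.
Q_A = 1.854 m³/s vs Q_B = 7.395 m³/s, so channel B carries more.

channel B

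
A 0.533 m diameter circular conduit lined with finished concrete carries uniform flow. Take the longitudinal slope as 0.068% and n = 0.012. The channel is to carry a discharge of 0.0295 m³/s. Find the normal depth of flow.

Manning's equation rearranged: A R^(2/3) = nQ / (1·√S) = 0.012 × 0.0295 / (√0.00068) = 0.01358.
Try y = 0.128 m: A R^(2/3) = 0.007361 — too small.
Try y = 0.223 m: A R^(2/3) = 0.02129 — too large.
Try y = 0.175 m: A R^(2/3) = 0.01356 — matches.

y_n = 0.175 m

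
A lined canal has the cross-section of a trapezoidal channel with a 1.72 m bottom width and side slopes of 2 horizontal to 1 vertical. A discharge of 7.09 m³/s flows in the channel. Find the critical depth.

At critical depth, Q² T / (g A³) = 1, i.e. A³/T = Q²/g = 7.09²/9.81 = 5.124.
Trying y = 0.737 m: A³/T = 2.794 — short.
Trying y = 1.04 m: A³/T = 10.5 — over.
Trying y = 0.865 m: A³/T = 5.131 — matches.

y_c = 0.865 m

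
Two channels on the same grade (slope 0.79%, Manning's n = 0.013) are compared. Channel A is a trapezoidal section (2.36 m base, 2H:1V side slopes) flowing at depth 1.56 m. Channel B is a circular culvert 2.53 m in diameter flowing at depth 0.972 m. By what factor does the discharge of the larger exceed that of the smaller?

Channel A: With bottom width b = 2.36 m and side slope z = 2: A = (b + zy)y = (2.36 + 2×1.56)×1.56 = 8.549 m²; P = b + 2y√(1+z²) = 2.36 + 2×1.56×2.236 = 9.337 m. Hydraulic radius R = A/P = 8.549/9.337 = 0.9156 m. Q_A = (1/0.013)·8.549·0.9156^(2/3)·√0.0079 = 55.11 m³/s.
Channel B: For a circular section of diameter D = 2.53 m at depth y = 0.972 m, the central angle is θ = 2 arccos(1 − 2y/D) = 2.674 rad. Then A = (D²/8)(θ − sin θ) = 1.779 m² and P = Dθ/2 = 3.383 m. Hydraulic radius R = A/P = 1.779/3.383 = 0.5259 m. Q_B = (1/0.013)·1.779·0.5259^(2/3)·√0.0079 = 7.925 m³/s.
The larger discharge is 55.11 m³/s and the smaller is 7.925 m³/s; the ratio is 6.95.

6.95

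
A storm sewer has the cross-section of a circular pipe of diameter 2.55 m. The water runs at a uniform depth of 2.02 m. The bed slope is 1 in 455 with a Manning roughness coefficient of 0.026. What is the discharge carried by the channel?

Q = 6.6 m³/s

For a circular section of diameter D = 2.55 m at depth y = 2.02 m, the central angle is θ = 2 arccos(1 − 2y/D) = 4.39 rad. Then A = (D²/8)(θ − sin θ) = 4.339 m² and P = Dθ/2 = 5.597 m.
Hydraulic radius R = A/P = 4.339/5.597 = 0.7752 m.
Manning's equation: Q = (1/n) A R^(2/3) S^(1/2) = (1/0.026) × 4.339 × 0.7752^(2/3) × 0.002198^(1/2) = 6.6 m³/s.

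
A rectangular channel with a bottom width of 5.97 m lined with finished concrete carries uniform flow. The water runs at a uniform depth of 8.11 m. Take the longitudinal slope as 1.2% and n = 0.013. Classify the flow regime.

supercritical

Flow area A = b·y = 5.97 × 8.11 = 48.42 m². Wetted perimeter P = b + 2y = 5.97 + 2×8.11 = 22.19 m.
Hydraulic radius R = A/P = 48.42/22.19 = 2.182 m.
V = (1/n) R^(2/3) √S = (1/0.013) × 2.182^(2/3) × √0.012 = 14.18 m/s. Hydraulic depth D_h = A/T = 48.42/5.97 = 8.11 m.
Froude number Fr = V/√(g·D_h) = 14.18/√(9.81×8.11) = 1.59, which is greater than 1, so the flow is supercritical.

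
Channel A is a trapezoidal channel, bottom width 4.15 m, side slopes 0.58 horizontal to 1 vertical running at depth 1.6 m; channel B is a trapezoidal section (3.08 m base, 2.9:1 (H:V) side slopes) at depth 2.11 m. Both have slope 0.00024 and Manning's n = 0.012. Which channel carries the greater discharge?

Channel A: With bottom width b = 4.15 m and side slope z = 0.58: A = (b + zy)y = (4.15 + 0.58×1.6)×1.6 = 8.125 m²; P = b + 2y√(1+z²) = 4.15 + 2×1.6×1.156 = 7.849 m. Hydraulic radius R = A/P = 8.125/7.849 = 1.035 m. Q_A = (1/0.012)·8.125·1.035^(2/3)·√0.00024 = 10.73 m³/s.
Channel B: With bottom width b = 3.08 m and side slope z = 2.9: A = (b + zy)y = (3.08 + 2.9×2.11)×2.11 = 19.41 m²; P = b + 2y√(1+z²) = 3.08 + 2×2.11×3.068 = 16.03 m. Hydraulic radius R = A/P = 19.41/16.03 = 1.211 m. Q_B = (1/0.012)·19.41·1.211^(2/3)·√0.00024 = 28.47 m³/s.
Q_A = 10.73 m³/s vs Q_B = 28.47 m³/s, so channel B carries more.

channel B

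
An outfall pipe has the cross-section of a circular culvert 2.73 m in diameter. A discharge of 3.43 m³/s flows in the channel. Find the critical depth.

y_c = 0.804 m

At critical depth, Q² T / (g A³) = 1, i.e. A³/T = Q²/g = 3.43²/9.81 = 1.199.
Trying y = 0.887 m: A³/T = 1.753 — over.
Trying y = 0.804 m: A³/T = 1.199 — matches.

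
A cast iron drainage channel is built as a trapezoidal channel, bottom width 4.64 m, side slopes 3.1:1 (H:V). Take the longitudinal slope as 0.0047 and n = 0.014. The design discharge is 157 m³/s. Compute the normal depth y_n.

y_n = 2.25 m

Manning's equation rearranged: A R^(2/3) = nQ / (1·√S) = 0.014 × 157 / (√0.0047) = 32.06.
At y = 2.63 m: A R^(2/3) = 44.97 — too large.
At y = 1.54 m: A R^(2/3) = 14.38 — too small.
At y = 2.25 m: A R^(2/3) = 31.99 — close enough.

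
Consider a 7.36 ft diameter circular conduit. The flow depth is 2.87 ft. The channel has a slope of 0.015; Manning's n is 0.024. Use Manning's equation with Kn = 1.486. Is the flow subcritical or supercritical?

supercritical

For a circular section of diameter D = 7.36 ft at depth y = 2.87 ft, the central angle is θ = 2 arccos(1 − 2y/D) = 2.698 rad. Then A = (D²/8)(θ − sin θ) = 15.36 ft² and P = Dθ/2 = 9.928 ft.
Hydraulic radius R = A/P = 15.36/9.928 = 1.547 ft.
V = (1.486/n) R^(2/3) √S = (1.486/0.024) × 1.547^(2/3) × √0.015 = 10.14 ft/s. Hydraulic depth D_h = A/T = 15.36/7.179 = 2.139 ft.
Froude number Fr = V/√(g·D_h) = 10.14/√(32.2×2.139) = 1.22, which is greater than 1, so the flow is supercritical.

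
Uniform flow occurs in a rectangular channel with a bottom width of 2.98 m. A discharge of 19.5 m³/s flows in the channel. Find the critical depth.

For a rectangular channel, critical depth y_c = (q²/g)^(1/3) where q = Q/b = 19.5/2.98 = 6.544 m²/s.
So y_c = (6.544²/9.81)^(1/3) = 1.63 m.

y_c = 1.63 m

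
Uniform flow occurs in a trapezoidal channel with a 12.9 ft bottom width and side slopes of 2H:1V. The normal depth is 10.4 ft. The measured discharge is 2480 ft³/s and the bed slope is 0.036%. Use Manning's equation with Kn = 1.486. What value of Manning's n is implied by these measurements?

With bottom width b = 12.9 ft and side slope z = 2: A = (b + zy)y = (12.9 + 2×10.4)×10.4 = 350.5 ft²; P = b + 2y√(1+z²) = 12.9 + 2×10.4×2.236 = 59.41 ft.
Hydraulic radius R = A/P = 350.5/59.41 = 5.899 ft.
Rearranging Manning's equation: n = (1.486/Q) A R^(2/3) S^(1/2) = (1.486/2480) × 350.5 × 5.899^(2/3) × √0.00036 = 0.013.

n = 0.013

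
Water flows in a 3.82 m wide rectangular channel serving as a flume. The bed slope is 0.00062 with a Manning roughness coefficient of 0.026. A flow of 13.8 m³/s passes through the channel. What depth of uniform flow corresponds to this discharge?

Manning's equation rearranged: A R^(2/3) = nQ / (1·√S) = 0.026 × 13.8 / (√0.00062) = 14.41.
Try y = 2.6 m: A R^(2/3) = 10.59 — low.
Try y = 3.77 m: A R^(2/3) = 16.87 — high.
Try y = 3.32 m: A R^(2/3) = 14.42 — close enough.

y_n = 3.32 m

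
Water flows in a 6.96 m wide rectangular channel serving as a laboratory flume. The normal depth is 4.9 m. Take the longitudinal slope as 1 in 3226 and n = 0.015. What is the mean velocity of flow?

Flow area A = b·y = 6.96 × 4.9 = 34.1 m². Wetted perimeter P = b + 2y = 6.96 + 2×4.9 = 16.76 m.
Hydraulic radius R = A/P = 34.1/16.76 = 2.035 m.
From Manning's equation, V = (1/n) R^(2/3) S^(1/2) = (1/0.015) × 2.035^(2/3) × 0.00031^(1/2) = 1.88 m/s.

V = 1.88 m/s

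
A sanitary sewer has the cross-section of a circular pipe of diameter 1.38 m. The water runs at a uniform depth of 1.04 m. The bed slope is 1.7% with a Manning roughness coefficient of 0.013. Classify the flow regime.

supercritical

For a circular section of diameter D = 1.38 m at depth y = 1.04 m, the central angle is θ = 2 arccos(1 − 2y/D) = 4.206 rad. Then A = (D²/8)(θ − sin θ) = 1.209 m² and P = Dθ/2 = 2.902 m.
Hydraulic radius R = A/P = 1.209/2.902 = 0.4167 m.
V = (1/n) R^(2/3) √S = (1/0.013) × 0.4167^(2/3) × √0.017 = 5.596 m/s. Hydraulic depth D_h = A/T = 1.209/1.189 = 1.017 m.
Froude number Fr = V/√(g·D_h) = 5.596/√(9.81×1.017) = 1.77, which is greater than 1, so the flow is supercritical.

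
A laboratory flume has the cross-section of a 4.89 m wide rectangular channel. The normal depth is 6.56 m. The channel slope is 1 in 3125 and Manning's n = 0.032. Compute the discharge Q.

Q = 26.3 m³/s

Flow area A = b·y = 4.89 × 6.56 = 32.08 m². Wetted perimeter P = b + 2y = 4.89 + 2×6.56 = 18.01 m.
Hydraulic radius R = A/P = 32.08/18.01 = 1.781 m.
Manning's equation: Q = (1/n) A R^(2/3) S^(1/2) = (1/0.032) × 32.08 × 1.781^(2/3) × 0.00032^(1/2) = 26.3 m³/s.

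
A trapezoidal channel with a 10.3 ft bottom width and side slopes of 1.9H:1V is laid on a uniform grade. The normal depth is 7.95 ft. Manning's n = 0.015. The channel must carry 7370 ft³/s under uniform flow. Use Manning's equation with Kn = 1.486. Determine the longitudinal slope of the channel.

With bottom width b = 10.3 ft and side slope z = 1.9: A = (b + zy)y = (10.3 + 1.9×7.95)×7.95 = 202 ft²; P = b + 2y√(1+z²) = 10.3 + 2×7.95×2.147 = 44.44 ft.
Hydraulic radius R = A/P = 202/44.44 = 4.545 ft.
From Manning's equation, S = [nQ / (1.486 A R^(2/3))]² = [0.015 × 7370 / (1.486 × 202 × 4.545^(2/3))]² = 0.018.

S = 0.018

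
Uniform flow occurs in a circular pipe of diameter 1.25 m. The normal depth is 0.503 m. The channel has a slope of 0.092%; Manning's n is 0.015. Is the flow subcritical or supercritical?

subcritical

For a circular section of diameter D = 1.25 m at depth y = 0.503 m, the central angle is θ = 2 arccos(1 − 2y/D) = 2.749 rad. Then A = (D²/8)(θ − sin θ) = 0.4621 m² and P = Dθ/2 = 1.718 m.
Hydraulic radius R = A/P = 0.4621/1.718 = 0.269 m.
V = (1/n) R^(2/3) √S = (1/0.015) × 0.269^(2/3) × √0.00092 = 0.8426 m/s. Hydraulic depth D_h = A/T = 0.4621/1.226 = 0.3769 m.
Froude number Fr = V/√(g·D_h) = 0.8426/√(9.81×0.3769) = 0.438, which is less than 1, so the flow is subcritical.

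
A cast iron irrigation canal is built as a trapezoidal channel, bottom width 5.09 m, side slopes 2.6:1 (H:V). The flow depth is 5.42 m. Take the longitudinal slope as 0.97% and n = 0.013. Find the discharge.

With bottom width b = 5.09 m and side slope z = 2.6: A = (b + zy)y = (5.09 + 2.6×5.42)×5.42 = 104 m²; P = b + 2y√(1+z²) = 5.09 + 2×5.42×2.786 = 35.29 m.
Hydraulic radius R = A/P = 104/35.29 = 2.946 m.
Manning's equation: Q = (1/n) A R^(2/3) S^(1/2) = (1/0.013) × 104 × 2.946^(2/3) × 0.0097^(1/2) = 1620 m³/s.

Q = 1620 m³/s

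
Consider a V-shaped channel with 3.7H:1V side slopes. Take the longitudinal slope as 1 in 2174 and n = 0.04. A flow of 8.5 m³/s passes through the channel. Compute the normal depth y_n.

Manning's equation rearranged: A R^(2/3) = nQ / (1·√S) = 0.04 × 8.5 / (√0.00046) = 15.85.
Try y = 2.58 m: A R^(2/3) = 28.51 — over.
Try y = 1.49 m: A R^(2/3) = 6.594 — short.
Try y = 2.07 m: A R^(2/3) = 15.85 — close enough.

y_n = 2.07 m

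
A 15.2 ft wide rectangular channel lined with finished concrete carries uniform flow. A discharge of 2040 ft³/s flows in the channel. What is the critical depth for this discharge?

For a rectangular channel, critical depth y_c = (q²/g)^(1/3) where q = Q/b = 2040/15.2 = 134.2 ft²/s.
So y_c = (134.2²/32.2)^(1/3) = 8.24 ft.

y_c = 8.24 ft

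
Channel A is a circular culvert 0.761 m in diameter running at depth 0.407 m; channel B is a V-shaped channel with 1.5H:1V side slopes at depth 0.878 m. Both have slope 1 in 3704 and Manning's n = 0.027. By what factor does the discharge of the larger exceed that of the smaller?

Channel A: For a circular section of diameter D = 0.761 m at depth y = 0.407 m, the central angle is θ = 2 arccos(1 − 2y/D) = 3.281 rad. Then A = (D²/8)(θ − sin θ) = 0.2476 m² and P = Dθ/2 = 1.248 m. Hydraulic radius R = A/P = 0.2476/1.248 = 0.1983 m. Q_A = (1/0.027)·0.2476·0.1983^(2/3)·√0.00027 = 0.05123 m³/s.
Channel B: For a triangular section with side slope z = 1.5: A = zy² = 1.5×0.878² = 1.156 m²; P = 2y√(1+z²) = 2×0.878×1.803 = 3.166 m. Hydraulic radius R = A/P = 1.156/3.166 = 0.3653 m. Q_B = (1/0.027)·1.156·0.3653^(2/3)·√0.00027 = 0.3596 m³/s.
The larger discharge is 0.3596 m³/s and the smaller is 0.05123 m³/s; the ratio is 7.02.

7.02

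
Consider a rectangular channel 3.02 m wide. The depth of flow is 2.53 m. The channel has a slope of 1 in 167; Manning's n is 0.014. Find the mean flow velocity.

Flow area A = b·y = 3.02 × 2.53 = 7.641 m². Wetted perimeter P = b + 2y = 3.02 + 2×2.53 = 8.08 m.
Hydraulic radius R = A/P = 7.641/8.08 = 0.9456 m.
From Manning's equation, V = (1/n) R^(2/3) S^(1/2) = (1/0.014) × 0.9456^(2/3) × 0.005988^(1/2) = 5.33 m/s.

V = 5.33 m/s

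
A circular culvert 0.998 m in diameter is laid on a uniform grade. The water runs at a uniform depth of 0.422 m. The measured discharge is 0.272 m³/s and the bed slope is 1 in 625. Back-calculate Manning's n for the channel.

n = 0.017

For a circular section of diameter D = 0.998 m at depth y = 0.422 m, the central angle is θ = 2 arccos(1 − 2y/D) = 2.832 rad. Then A = (D²/8)(θ − sin θ) = 0.3146 m² and P = Dθ/2 = 1.413 m.
Hydraulic radius R = A/P = 0.3146/1.413 = 0.2226 m.
Rearranging Manning's equation: n = (1/Q) A R^(2/3) S^(1/2) = (1/0.272) × 0.3146 × 0.2226^(2/3) × √0.0016 = 0.017.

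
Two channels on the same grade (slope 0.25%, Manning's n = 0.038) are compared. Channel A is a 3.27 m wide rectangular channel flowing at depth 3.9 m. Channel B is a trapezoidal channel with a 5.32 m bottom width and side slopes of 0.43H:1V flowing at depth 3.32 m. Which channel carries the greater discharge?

channel B

Channel A: Flow area A = b·y = 3.27 × 3.9 = 12.75 m². Wetted perimeter P = b + 2y = 3.27 + 2×3.9 = 11.07 m. Hydraulic radius R = A/P = 12.75/11.07 = 1.152 m. Q_A = (1/0.038)·12.75·1.152^(2/3)·√0.0025 = 18.44 m³/s.
Channel B: With bottom width b = 5.32 m and side slope z = 0.43: A = (b + zy)y = (5.32 + 0.43×3.32)×3.32 = 22.4 m²; P = b + 2y√(1+z²) = 5.32 + 2×3.32×1.089 = 12.55 m. Hydraulic radius R = A/P = 22.4/12.55 = 1.785 m. Q_B = (1/0.038)·22.4·1.785^(2/3)·√0.0025 = 43.38 m³/s.
Q_A = 18.44 m³/s vs Q_B = 43.38 m³/s, so channel B carries more.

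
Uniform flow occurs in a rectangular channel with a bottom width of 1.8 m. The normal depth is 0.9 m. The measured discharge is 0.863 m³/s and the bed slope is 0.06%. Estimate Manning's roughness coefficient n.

Flow area A = b·y = 1.8 × 0.9 = 1.62 m². Wetted perimeter P = b + 2y = 1.8 + 2×0.9 = 3.6 m.
Hydraulic radius R = A/P = 1.62/3.6 = 0.45 m.
Rearranging Manning's equation: n = (1/Q) A R^(2/3) S^(1/2) = (1/0.863) × 1.62 × 0.45^(2/3) × √0.0006 = 0.027.

n = 0.027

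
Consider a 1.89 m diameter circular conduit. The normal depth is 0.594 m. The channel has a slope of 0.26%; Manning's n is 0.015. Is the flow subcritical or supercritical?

subcritical

For a circular section of diameter D = 1.89 m at depth y = 0.594 m, the central angle is θ = 2 arccos(1 − 2y/D) = 2.38 rad. Then A = (D²/8)(θ − sin θ) = 0.755 m² and P = Dθ/2 = 2.25 m.
Hydraulic radius R = A/P = 0.755/2.25 = 0.3356 m.
V = (1/n) R^(2/3) √S = (1/0.015) × 0.3356^(2/3) × √0.0026 = 1.642 m/s. Hydraulic depth D_h = A/T = 0.755/1.755 = 0.4302 m.
Froude number Fr = V/√(g·D_h) = 1.642/√(9.81×0.4302) = 0.799, which is less than 1, so the flow is subcritical.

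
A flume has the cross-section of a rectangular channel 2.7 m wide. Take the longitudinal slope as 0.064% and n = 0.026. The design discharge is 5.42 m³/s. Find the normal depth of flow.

Manning's equation rearranged: A R^(2/3) = nQ / (1·√S) = 0.026 × 5.42 / (√0.00064) = 5.57.
Trying y = 1.67 m: A R^(2/3) = 3.711 — low.
Trying y = 2.77 m: A R^(2/3) = 7.011 — high.
Trying y = 2.3 m: A R^(2/3) = 5.575 — ≈ 5.57.

y_n = 2.3 m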